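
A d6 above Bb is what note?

Gbb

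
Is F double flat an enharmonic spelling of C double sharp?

No

Two spellings are enharmonically equivalent only if they share a pitch class.
Here Fbb → 3, C## → 2; 2 ≠ 3, so they are not.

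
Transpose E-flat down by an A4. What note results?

Bbb

E down a perfect fourth is B, so the target letter is B.
From Eb, an augmented fourth is 6 semitones down: Bbb.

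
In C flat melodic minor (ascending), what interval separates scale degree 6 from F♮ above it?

Scale degree 6 of Cb melodic minor (ascending) is Ab.
Ab up to F: letters A→F make it a sixth; 9 semitones makes it major.

major sixth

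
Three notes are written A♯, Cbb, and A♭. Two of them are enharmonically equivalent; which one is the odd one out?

Ab

In 12-tone equal temperament, enharmonic equivalents share a pitch class. A# is pitch class 10; Cbb is pitch class 10; Ab is pitch class 8.
A# and Cbb share pitch class 10, while Ab is pitch class 8.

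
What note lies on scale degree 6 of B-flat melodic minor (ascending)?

G

The Bb melodic minor (ascending) scale runs Bb C Db Eb F G A.
Degree 6 is G.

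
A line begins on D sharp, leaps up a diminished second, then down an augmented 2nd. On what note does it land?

Dbb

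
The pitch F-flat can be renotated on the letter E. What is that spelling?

Fb is pitch class 4. The letter E alone is pitch class 4.
Pitch class 4 on E needs no accidental: E.

E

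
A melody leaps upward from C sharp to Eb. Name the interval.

Counting letters C–D–E gives a third.
C#→Eb = 2 semitones, 2 narrower than the major third (4), so diminished.

diminished third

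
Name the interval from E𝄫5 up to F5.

Counting letters E–F gives a second.
Ebb→F = 3 semitones, 1 wider than the major second (2), so augmented.

augmented second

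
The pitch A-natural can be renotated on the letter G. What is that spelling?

A is pitch class 9. The letter G alone is pitch class 7.
To reach pitch class 9 from G requires an offset of +2 semitones, i.e. double sharp: G##.

G##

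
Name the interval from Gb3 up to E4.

augmented sixth

The letter names run G→E, a span of 5 letter steps, so the interval is some kind of sixth.
Gb to E is 10 semitones. A major sixth is 9, so 10 makes it augmented.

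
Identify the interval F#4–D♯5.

The letter names run F→D, a span of 5 letter steps, so the interval is some kind of sixth.
F# to D# is 9 semitones. A major sixth is 9, so 9 makes it major.

major sixth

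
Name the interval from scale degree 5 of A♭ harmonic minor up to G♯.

augmented third

Scale degree 5 of Ab harmonic minor is Eb.
Eb up to G#: letters E→G make it a third; 5 semitones makes it augmented.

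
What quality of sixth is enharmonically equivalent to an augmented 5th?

An augmented fifth spans 8 semitones.
A sixth spanning 8 semitones is minor (the major sixth is 9).

minor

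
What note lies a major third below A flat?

A third below A lands on the letter F.
A major third spans 4 semitones, so Ab moves to pitch class 4. On the letter F that is Fb.

Fb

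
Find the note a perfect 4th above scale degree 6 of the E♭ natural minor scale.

Scale degree 6 of Eb natural minor is Cb.
A perfect fourth (5 semitones) above Cb lands on the letter F, giving Fb.

Fb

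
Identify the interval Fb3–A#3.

doubly augmented third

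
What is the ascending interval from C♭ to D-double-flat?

minor second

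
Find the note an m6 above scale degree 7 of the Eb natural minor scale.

Bbb

Scale degree 7 of Eb natural minor is Db.
A minor sixth (8 semitones) above Db lands on the letter B, giving Bbb.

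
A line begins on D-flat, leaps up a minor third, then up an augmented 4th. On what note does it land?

Bb

A minor third up from Db is Fb (letter F, 3 semitones up).
An augmented fourth up from Fb is Bb (letter B, 6 semitones up).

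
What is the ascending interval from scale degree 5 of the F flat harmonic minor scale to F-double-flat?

diminished fourth

Scale degree 5 of Fb harmonic minor is Cb.
Cb up to Fbb: letters C→F make it a fourth; 4 semitones makes it diminished.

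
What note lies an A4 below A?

Eb

A fourth below A lands on the letter E.
An augmented fourth spans 6 semitones, so A moves to pitch class 3. On the letter E that is Eb.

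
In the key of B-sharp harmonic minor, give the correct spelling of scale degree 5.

Degree 5 takes the letter 4 steps above B, which is F.
In harmonic minor, degree 5 sits 7 semitones above the tonic. B# + 7 semitones is pitch class 7, spelled on F as F##.

F##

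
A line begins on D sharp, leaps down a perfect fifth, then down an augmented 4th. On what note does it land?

D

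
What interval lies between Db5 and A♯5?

The letter names run D→A, a span of 4 letter steps, so the interval is some kind of fifth.
Db to A# is 9 semitones. A perfect fifth is 7, so 9 makes it doubly augmented.

doubly augmented fifth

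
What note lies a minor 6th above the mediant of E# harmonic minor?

E

The mediant of E# harmonic minor is G#.
A minor sixth (8 semitones) above G# lands on the letter E, giving E.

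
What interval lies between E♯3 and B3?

diminished fifth

Counting letters E–F–G–A–B gives a fifth.
E#→B = 6 semitones, 1 narrower than the perfect fifth (7), so diminished.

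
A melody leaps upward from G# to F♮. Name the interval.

Counting letters G–A–B–C–D–E–F gives a seventh.
G#→F = 9 semitones, 2 narrower than the major seventh (11), so diminished.

diminished seventh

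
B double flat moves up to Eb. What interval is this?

augmented fourth

Counting letters B–C–D–E gives a fourth.
Bbb→Eb = 6 semitones, 1 wider than the perfect fourth (5), so augmented.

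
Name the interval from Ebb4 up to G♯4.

doubly augmented third

Counting letters E–F–G gives a third.
Ebb→G# = 6 semitones, 2 wider than the major third (4), so doubly augmented.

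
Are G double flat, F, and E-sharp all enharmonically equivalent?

Yes

Gbb = pitch class 5 and F = pitch class 5 and E# = pitch class 5 — the same pitch class, so they are enharmonic equivalents.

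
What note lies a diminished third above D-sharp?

F

D up a major third is F#, so the target letter is F.
From D#, a diminished third is 2 semitones up: F.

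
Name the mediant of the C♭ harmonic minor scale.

Ebb

Degree 3 takes the letter 2 steps above C, which is E.
In harmonic minor, degree 3 sits 3 semitones above the tonic. Cb + 3 semitones is pitch class 2, spelled on E as Ebb.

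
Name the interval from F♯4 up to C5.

Counting letters F–G–A–B–C gives a fifth.
F#→C = 6 semitones, 1 narrower than the perfect fifth (7), so diminished.

diminished fifth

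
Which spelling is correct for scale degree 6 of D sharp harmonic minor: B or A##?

Each scale degree takes a distinct letter name. Degree 6 of a scale on D must use the letter B.
B and A## are enharmonically the same pitch, but only B uses the letter B, so it is the correct spelling here.

B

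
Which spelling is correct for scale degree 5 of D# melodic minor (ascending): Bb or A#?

A#

Each scale degree takes a distinct letter name. Degree 5 of a scale on D must use the letter A.
A# and Bb are enharmonically the same pitch, but only A# uses the letter A, so it is the correct spelling here.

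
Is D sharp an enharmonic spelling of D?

No

D# is pitch class 3; D is pitch class 2.
The pitch classes differ (3 vs. 2), so they are not enharmonic equivalents.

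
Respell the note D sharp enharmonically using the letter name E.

Eb

Plain E sits 1 semitone above D#, so on the letter E the same pitch needs a flat: Eb.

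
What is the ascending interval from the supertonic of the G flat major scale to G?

The supertonic of Gb major is Ab.
Ab up to G: letters A→G make it a seventh; 11 semitones makes it major.

major seventh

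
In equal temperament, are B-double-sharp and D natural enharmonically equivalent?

No

B## is pitch class 1; D is pitch class 2.
The pitch classes differ (1 vs. 2), so they are not enharmonic equivalents.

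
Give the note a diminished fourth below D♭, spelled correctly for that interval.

A

D down a perfect fourth is A, so the target letter is A.
From Db, a diminished fourth is 4 semitones down: A.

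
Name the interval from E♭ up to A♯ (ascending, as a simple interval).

doubly augmented fourth

Counting letters E–F–G–A gives a fourth.
Eb→A# = 7 semitones, 2 wider than the perfect fourth (5), so doubly augmented.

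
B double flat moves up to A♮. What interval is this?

augmented seventh

The letter names run B→A, a span of 6 letter steps, so the interval is some kind of seventh.
Bbb to A is 12 semitones. A major seventh is 11, so 12 makes it augmented.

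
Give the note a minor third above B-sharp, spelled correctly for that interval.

A third above B lands on the letter D.
A minor third spans 3 semitones, so B# moves to pitch class 3. On the letter D that is D#.

D#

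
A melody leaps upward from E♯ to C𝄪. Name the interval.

major sixth

Counting letters E–F–G–A–B–C gives a sixth.
E#→C## = 9 semitones, exactly the major sixth.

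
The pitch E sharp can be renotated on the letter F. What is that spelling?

F

E# is pitch class 5. The letter F alone is pitch class 5.
Pitch class 5 on F needs no accidental: F.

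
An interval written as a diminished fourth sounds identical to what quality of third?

A diminished fourth spans 4 semitones.
A third spanning 4 semitones is major (the major third is 4).

major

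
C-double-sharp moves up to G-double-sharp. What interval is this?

The letter names run C→G, a span of 4 letter steps, so the interval is some kind of fifth.
C## to G## is 7 semitones. A perfect fifth is 7, so 7 makes it perfect.

perfect fifth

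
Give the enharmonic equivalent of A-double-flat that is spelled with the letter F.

F##

Abb is pitch class 7. The letter F alone is pitch class 5.
To reach pitch class 7 from F requires an offset of +2 semitones, i.e. double sharp: F##.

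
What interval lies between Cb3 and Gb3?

perfect fifth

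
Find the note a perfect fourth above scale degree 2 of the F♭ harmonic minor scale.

Scale degree 2 of Fb harmonic minor is Gb.
A perfect fourth (5 semitones) above Gb lands on the letter C, giving Cb.

Cb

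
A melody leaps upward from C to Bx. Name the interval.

Counting letters C–D–E–F–G–A–B gives a seventh.
C→B## = 13 semitones, 2 wider than the major seventh (11), so doubly augmented.

doubly augmented seventh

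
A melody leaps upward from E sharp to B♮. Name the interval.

Counting letters E–F–G–A–B gives a fifth.
E#→B = 6 semitones, 1 narrower than the perfect fifth (7), so diminished.

diminished fifth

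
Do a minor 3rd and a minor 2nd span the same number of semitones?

A minor third spans 3 semitones; a minor second spans 1.
The spans differ, so they are not enharmonic equivalents.

No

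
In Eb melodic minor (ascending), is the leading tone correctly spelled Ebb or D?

D

Each scale degree takes a distinct letter name. Degree 7 of a scale on E must use the letter D.
D and Ebb are enharmonically the same pitch, but only D uses the letter D, so it is the correct spelling here.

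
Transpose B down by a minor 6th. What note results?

D#

A sixth below B lands on the letter D.
A minor sixth spans 8 semitones, so B moves to pitch class 3. On the letter D that is D#.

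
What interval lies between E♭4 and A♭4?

perfect fourth

The letter names run E→A, a span of 3 letter steps, so the interval is some kind of fourth.
Eb to Ab is 5 semitones. A perfect fourth is 5, so 5 makes it perfect.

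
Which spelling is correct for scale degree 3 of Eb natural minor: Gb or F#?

Gb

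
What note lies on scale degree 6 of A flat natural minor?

Fb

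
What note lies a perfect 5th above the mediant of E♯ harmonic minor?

D#

The mediant of E# harmonic minor is G#.
A perfect fifth (7 semitones) above G# lands on the letter D, giving D#.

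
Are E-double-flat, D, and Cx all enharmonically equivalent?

Yes

Ebb = pitch class 2 and D = pitch class 2 and C## = pitch class 2 — the same pitch class, so they are enharmonic equivalents.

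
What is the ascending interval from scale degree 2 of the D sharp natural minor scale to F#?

minor second

Scale degree 2 of D# natural minor is E#.
E# up to F#: letters E→F make it a second; 1 semitone makes it minor.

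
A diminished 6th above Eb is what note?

A sixth above E lands on the letter C.
A diminished sixth spans 7 semitones, so Eb moves to pitch class 10. On the letter C that is Cbb.

Cbb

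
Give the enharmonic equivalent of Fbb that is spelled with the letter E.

Fbb is pitch class 3. The letter E alone is pitch class 4.
To reach pitch class 3 from E requires an offset of -1 semitone, i.e. flat: Eb.

Eb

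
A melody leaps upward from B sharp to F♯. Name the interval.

diminished fifth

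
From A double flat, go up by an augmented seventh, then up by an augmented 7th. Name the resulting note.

F##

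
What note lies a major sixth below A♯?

A sixth below A lands on the letter C.
A major sixth spans 9 semitones, so A# moves to pitch class 1. On the letter C that is C#.

C#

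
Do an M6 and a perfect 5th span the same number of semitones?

No

A major sixth spans 9 semitones; a perfect fifth spans 7.
The spans differ, so they are not enharmonic equivalents.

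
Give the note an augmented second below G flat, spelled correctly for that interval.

G down a major second is F, so the target letter is F.
From Gb, an augmented second is 3 semitones down: Fbb.

Fbb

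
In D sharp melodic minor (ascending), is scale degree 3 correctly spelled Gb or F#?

F#

Each scale degree takes a distinct letter name. Degree 3 of a scale on D must use the letter F.
F# and Gb are enharmonically the same pitch, but only F# uses the letter F, so it is the correct spelling here.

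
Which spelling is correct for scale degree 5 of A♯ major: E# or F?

Each scale degree takes a distinct letter name. Degree 5 of a scale on A must use the letter E.
E# and F are enharmonically the same pitch, but only E# uses the letter E, so it is the correct spelling here.

E#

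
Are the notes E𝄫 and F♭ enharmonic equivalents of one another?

No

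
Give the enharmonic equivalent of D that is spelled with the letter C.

Plain C sits 2 semitones below D, so on the letter C the same pitch needs a double sharp: C##.

C##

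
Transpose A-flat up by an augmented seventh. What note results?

G#

A seventh above A lands on the letter G.
An augmented seventh spans 12 semitones, so Ab moves to pitch class 8. On the letter G that is G#.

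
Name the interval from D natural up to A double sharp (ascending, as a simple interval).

doubly augmented fifth

Counting letters D–E–F–G–A gives a fifth.
D→A## = 9 semitones, 2 wider than the perfect fifth (7), so doubly augmented.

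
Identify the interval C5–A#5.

augmented sixth

Counting letters C–D–E–F–G–A gives a sixth.
C→A# = 10 semitones, 1 wider than the major sixth (9), so augmented.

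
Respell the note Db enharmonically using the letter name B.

B##

Db is pitch class 1. The letter B alone is pitch class 11.
To reach pitch class 1 from B requires an offset of +2 semitones, i.e. double sharp: B##.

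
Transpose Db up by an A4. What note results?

D up a perfect fourth is G, so the target letter is G.
From Db, an augmented fourth is 6 semitones up: G.

G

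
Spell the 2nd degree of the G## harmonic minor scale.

A##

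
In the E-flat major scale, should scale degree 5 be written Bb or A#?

Each scale degree takes a distinct letter name. Degree 5 of a scale on E must use the letter B.
Bb and A# are enharmonically the same pitch, but only Bb uses the letter B, so it is the correct spelling here.

Bb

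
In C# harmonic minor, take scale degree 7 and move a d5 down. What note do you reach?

E##

Scale degree 7 of C# harmonic minor is B#.
A diminished fifth (6 semitones) below B# lands on the letter E, giving E##.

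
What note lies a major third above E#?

G##

A third above E lands on the letter G.
A major third spans 4 semitones, so E# moves to pitch class 9. On the letter G that is G##.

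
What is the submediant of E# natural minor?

C#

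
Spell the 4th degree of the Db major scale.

Gb

Degree 4 takes the letter 3 steps above D, which is G.
In major, degree 4 sits 5 semitones above the tonic. Db + 5 semitones is pitch class 6, spelled on G as Gb.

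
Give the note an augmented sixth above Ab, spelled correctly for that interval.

F#

A sixth above A lands on the letter F.
An augmented sixth spans 10 semitones, so Ab moves to pitch class 6. On the letter F that is F#.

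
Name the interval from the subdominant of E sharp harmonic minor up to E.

The subdominant of E# harmonic minor is A#.
A# up to E: letters A→E make it a fifth; 6 semitones makes it diminished.

diminished fifth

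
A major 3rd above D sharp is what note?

A third above D lands on the letter F.
A major third spans 4 semitones, so D# moves to pitch class 7. On the letter F that is F##.

F##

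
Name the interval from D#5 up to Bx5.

augmented sixth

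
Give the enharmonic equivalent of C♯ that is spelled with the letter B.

Plain B sits 2 semitones below C#, so on the letter B the same pitch needs a double sharp: B##.

B##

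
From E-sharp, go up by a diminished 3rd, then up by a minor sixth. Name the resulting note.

A diminished third up from E# is G (letter G, 2 semitones up).
A minor sixth up from G is Eb (letter E, 8 semitones up).

Eb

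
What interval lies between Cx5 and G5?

Counting letters C–D–E–F–G gives a fifth.
C##→G = 5 semitones, 2 narrower than the perfect fifth (7), so doubly diminished.

doubly diminished fifth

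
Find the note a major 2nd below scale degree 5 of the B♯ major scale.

E#

Scale degree 5 of B# major is F##.
A major second (2 semitones) below F## lands on the letter E, giving E#.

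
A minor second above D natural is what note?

D up a major second is E, so the target letter is E.
From D, a minor second is 1 semitone up: Eb.

Eb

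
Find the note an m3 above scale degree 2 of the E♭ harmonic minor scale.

Scale degree 2 of Eb harmonic minor is F.
A minor third (3 semitones) above F lands on the letter A, giving Ab.

Ab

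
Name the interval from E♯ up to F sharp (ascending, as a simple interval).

minor second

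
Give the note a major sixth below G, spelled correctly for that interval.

Bb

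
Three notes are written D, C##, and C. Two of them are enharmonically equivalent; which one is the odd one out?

C

In 12-tone equal temperament, enharmonic equivalents share a pitch class. D is pitch class 2; C## is pitch class 2; C is pitch class 0.
D and C## share pitch class 2, while C is pitch class 0.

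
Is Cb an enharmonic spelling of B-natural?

Yes

Cb = pitch class 11 and B = pitch class 11 — the same pitch class, so they are enharmonic equivalents.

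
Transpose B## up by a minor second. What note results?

A second above B lands on the letter C.
A minor second spans 1 semitone, so B## moves to pitch class 2. On the letter C that is C##.

C##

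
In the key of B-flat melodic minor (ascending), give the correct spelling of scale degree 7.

Degree 7 takes the letter 6 steps above B, which is A.
In melodic minor (ascending), degree 7 sits 11 semitones above the tonic. Bb + 11 semitones is pitch class 9, spelled on A as A.

A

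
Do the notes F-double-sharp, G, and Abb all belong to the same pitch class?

F## = pitch class 7 and G = pitch class 7 and Abb = pitch class 7 — the same pitch class, so they are enharmonic equivalents.

Yes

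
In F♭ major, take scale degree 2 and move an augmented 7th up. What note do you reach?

Scale degree 2 of Fb major is Gb.
An augmented seventh (12 semitones) above Gb lands on the letter F, giving F#.

F#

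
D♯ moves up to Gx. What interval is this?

augmented fourth

Counting letters D–E–F–G gives a fourth.
D#→G## = 6 semitones, 1 wider than the perfect fourth (5), so augmented.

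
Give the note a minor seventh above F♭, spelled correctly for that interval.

A seventh above F lands on the letter E.
A minor seventh spans 10 semitones, so Fb moves to pitch class 2. On the letter E that is Ebb.

Ebb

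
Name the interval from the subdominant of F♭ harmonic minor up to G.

augmented sixth

The subdominant of Fb harmonic minor is Bbb.
Bbb up to G: letters B→G make it a sixth; 10 semitones makes it augmented.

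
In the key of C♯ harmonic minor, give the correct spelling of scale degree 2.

D#

Degree 2 takes the letter 1 step above C, which is D.
In harmonic minor, degree 2 sits 2 semitones above the tonic. C# + 2 semitones is pitch class 3, spelled on D as D#.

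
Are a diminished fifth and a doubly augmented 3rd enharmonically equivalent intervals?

A diminished fifth spans 6 semitones; a doubly augmented third spans 6.
They are enharmonically equivalent.

Yes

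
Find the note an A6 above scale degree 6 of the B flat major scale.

Scale degree 6 of Bb major is G.
An augmented sixth (10 semitones) above G lands on the letter E, giving E#.

E#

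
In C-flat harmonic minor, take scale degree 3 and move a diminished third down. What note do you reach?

Scale degree 3 of Cb harmonic minor is Ebb.
A diminished third (2 semitones) below Ebb lands on the letter C, giving C.

C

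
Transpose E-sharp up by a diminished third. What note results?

E up a major third is G#, so the target letter is G.
From E#, a diminished third is 2 semitones up: G.

G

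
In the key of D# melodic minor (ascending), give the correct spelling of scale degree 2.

Degree 2 takes the letter 1 step above D, which is E.
In melodic minor (ascending), degree 2 sits 2 semitones above the tonic. D# + 2 semitones is pitch class 5, spelled on E as E#.

E#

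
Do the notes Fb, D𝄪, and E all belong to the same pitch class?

Fb = pitch class 4 and D## = pitch class 4 and E = pitch class 4 — the same pitch class, so they are enharmonic equivalents.

Yes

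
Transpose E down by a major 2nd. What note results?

E down a major second is D, so the target letter is D.
From E, a major second is 2 semitones down: D.

D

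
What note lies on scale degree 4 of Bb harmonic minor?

Eb

The Bb harmonic minor scale runs Bb C Db Eb F Gb A.
Degree 4 is Eb.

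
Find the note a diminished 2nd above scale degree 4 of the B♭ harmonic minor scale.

Fbb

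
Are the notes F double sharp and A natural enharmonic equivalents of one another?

No

Two spellings are enharmonically equivalent only if they share a pitch class.
Here F## → 7, A → 9; 7 ≠ 9, so they are not.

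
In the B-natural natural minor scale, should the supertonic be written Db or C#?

Each scale degree takes a distinct letter name. Degree 2 of a scale on B must use the letter C.
C# and Db are enharmonically the same pitch, but only C# uses the letter C, so it is the correct spelling here.

C#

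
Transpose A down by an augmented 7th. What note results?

Bbb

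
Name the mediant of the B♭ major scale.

D

The Bb major scale runs Bb C D Eb F G A.
Degree 3 is D.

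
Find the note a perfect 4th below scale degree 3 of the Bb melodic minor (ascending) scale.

Ab

Scale degree 3 of Bb melodic minor (ascending) is Db.
A perfect fourth (5 semitones) below Db lands on the letter A, giving Ab.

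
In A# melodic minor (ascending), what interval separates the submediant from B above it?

diminished fourth

The submediant of A# melodic minor (ascending) is F##.
F## up to B: letters F→B make it a fourth; 4 semitones makes it diminished.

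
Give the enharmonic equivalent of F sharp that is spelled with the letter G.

F# is pitch class 6. The letter G alone is pitch class 7.
To reach pitch class 6 from G requires an offset of -1 semitone, i.e. flat: Gb.

Gb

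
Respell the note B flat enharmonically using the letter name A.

A#

Bb is pitch class 10. The letter A alone is pitch class 9.
To reach pitch class 10 from A requires an offset of +1 semitone, i.e. sharp: A#.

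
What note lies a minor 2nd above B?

B up a major second is C#, so the target letter is C.
From B, a minor second is 1 semitone up: C.

C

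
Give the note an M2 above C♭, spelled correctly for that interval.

A second above C lands on the letter D.
A major second spans 2 semitones, so Cb moves to pitch class 1. On the letter D that is Db.

Db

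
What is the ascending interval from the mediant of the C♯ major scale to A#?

perfect fourth

The mediant of C# major is E#.
E# up to A#: letters E→A make it a fourth; 5 semitones makes it perfect.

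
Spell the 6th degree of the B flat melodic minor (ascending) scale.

Degree 6 takes the letter 5 steps above B, which is G.
In melodic minor (ascending), degree 6 sits 9 semitones above the tonic. Bb + 9 semitones is pitch class 7, spelled on G as G.

G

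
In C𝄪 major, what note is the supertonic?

The C## major scale runs C## D## E## F## G## A## B##.
Degree 2 is D##.

D##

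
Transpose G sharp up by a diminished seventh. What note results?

F

G up a major seventh is F#, so the target letter is F.
From G#, a diminished seventh is 9 semitones up: F.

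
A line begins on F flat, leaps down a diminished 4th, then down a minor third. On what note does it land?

A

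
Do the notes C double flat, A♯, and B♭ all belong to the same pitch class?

Cbb is pitch class 10; A# is pitch class 10; Bb is pitch class 10.
All spellings map to pitch class 10, so they are enharmonically equivalent.

Yes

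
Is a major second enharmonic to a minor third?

No

A major second spans 2 semitones; a minor third spans 3.
The spans differ, so they are not enharmonic equivalents.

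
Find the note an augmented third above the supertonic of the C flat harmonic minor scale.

F#

The supertonic of Cb harmonic minor is Db.
An augmented third (5 semitones) above Db lands on the letter F, giving F#.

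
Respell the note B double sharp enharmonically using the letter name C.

C#

B## is pitch class 1. The letter C alone is pitch class 0.
To reach pitch class 1 from C requires an offset of +1 semitone, i.e. sharp: C#.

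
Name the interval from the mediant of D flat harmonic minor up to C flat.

The mediant of Db harmonic minor is Fb.
Fb up to Cb: letters F→C make it a fifth; 7 semitones makes it perfect.

perfect fifth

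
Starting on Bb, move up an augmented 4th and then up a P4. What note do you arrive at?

An augmented fourth up from Bb is E (letter E, 6 semitones up).
A perfect fourth up from E is A (letter A, 5 semitones up).

A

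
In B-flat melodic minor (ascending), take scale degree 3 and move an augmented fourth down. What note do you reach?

Scale degree 3 of Bb melodic minor (ascending) is Db.
An augmented fourth (6 semitones) below Db lands on the letter A, giving Abb.

Abb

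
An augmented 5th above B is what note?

A fifth above B lands on the letter F.
An augmented fifth spans 8 semitones, so B moves to pitch class 7. On the letter F that is F##.

F##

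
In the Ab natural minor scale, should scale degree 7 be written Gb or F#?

Each scale degree takes a distinct letter name. Degree 7 of a scale on A must use the letter G.
Gb and F# are enharmonically the same pitch, but only Gb uses the letter G, so it is the correct spelling here.

Gb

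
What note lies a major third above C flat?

C up a major third is E, so the target letter is E.
From Cb, a major third is 4 semitones up: Eb.

Eb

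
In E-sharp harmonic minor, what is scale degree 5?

B#

The E# harmonic minor scale runs E# F## G# A# B# C# D##.
Degree 5 is B#.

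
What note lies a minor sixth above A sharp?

A up a major sixth is F#, so the target letter is F.
From A#, a minor sixth is 8 semitones up: F#.

F#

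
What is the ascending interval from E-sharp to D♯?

minor seventh

Counting letters E–F–G–A–B–C–D gives a seventh.
E#→D# = 10 semitones, 1 narrower than the major seventh (11), so minor.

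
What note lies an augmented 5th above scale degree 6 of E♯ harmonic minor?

G##

Scale degree 6 of E# harmonic minor is C#.
An augmented fifth (8 semitones) above C# lands on the letter G, giving G##.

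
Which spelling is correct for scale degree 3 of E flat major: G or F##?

G

Each scale degree takes a distinct letter name. Degree 3 of a scale on E must use the letter G.
G and F## are enharmonically the same pitch, but only G uses the letter G, so it is the correct spelling here.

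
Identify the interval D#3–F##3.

major third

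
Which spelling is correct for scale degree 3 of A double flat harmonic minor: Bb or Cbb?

Cbb

Each scale degree takes a distinct letter name. Degree 3 of a scale on A must use the letter C.
Cbb and Bb are enharmonically the same pitch, but only Cbb uses the letter C, so it is the correct spelling here.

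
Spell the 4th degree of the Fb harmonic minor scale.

Bbb

The Fb harmonic minor scale runs Fb Gb Abb Bbb Cb Dbb Eb.
Degree 4 is Bbb.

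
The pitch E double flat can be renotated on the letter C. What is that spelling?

C##

Plain C sits 2 semitones below Ebb, so on the letter C the same pitch needs a double sharp: C##.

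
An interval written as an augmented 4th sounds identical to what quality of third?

An augmented fourth spans 6 semitones.
A third spanning 6 semitones is doubly augmented (the major third is 4).

doubly augmented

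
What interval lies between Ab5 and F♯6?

Counting letters A–B–C–D–E–F gives a sixth.
Ab→F# = 10 semitones, 1 wider than the major sixth (9), so augmented.

augmented sixth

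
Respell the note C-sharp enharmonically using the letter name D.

Plain D sits 1 semitone above C#, so on the letter D the same pitch needs a flat: Db.

Db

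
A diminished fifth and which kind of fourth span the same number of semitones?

augmented

A diminished fifth spans 6 semitones.
A fourth spanning 6 semitones is augmented (the perfect fourth is 5).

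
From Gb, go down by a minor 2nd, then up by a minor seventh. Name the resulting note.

Eb

A minor second down from Gb is F (letter F, 1 semitone down).
A minor seventh up from F is Eb (letter E, 10 semitones up).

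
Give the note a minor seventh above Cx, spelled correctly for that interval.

B#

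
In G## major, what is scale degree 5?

Degree 5 takes the letter 4 steps above G, which is D.
In major, degree 5 sits 7 semitones above the tonic. G## + 7 semitones is pitch class 4, spelled on D as D##.

D##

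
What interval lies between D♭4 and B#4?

The letter names run D→B, a span of 5 letter steps, so the interval is some kind of sixth.
Db to B# is 11 semitones. A major sixth is 9, so 11 makes it doubly augmented.

doubly augmented sixth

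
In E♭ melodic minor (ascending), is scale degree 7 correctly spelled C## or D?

D

Each scale degree takes a distinct letter name. Degree 7 of a scale on E must use the letter D.
D and C## are enharmonically the same pitch, but only D uses the letter D, so it is the correct spelling here.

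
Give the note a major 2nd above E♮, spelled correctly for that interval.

F#

A second above E lands on the letter F.
A major second spans 2 semitones, so E moves to pitch class 6. On the letter F that is F#.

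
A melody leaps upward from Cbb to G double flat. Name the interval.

The letter names run C→G, a span of 4 letter steps, so the interval is some kind of fifth.
Cbb to Gbb is 7 semitones. A perfect fifth is 7, so 7 makes it perfect.

perfect fifth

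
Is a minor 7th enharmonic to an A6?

Yes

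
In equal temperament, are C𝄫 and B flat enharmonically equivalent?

Cbb is pitch class 10; Bb is pitch class 10.
All spellings map to pitch class 10, so they are enharmonically equivalent.

Yes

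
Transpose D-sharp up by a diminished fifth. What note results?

A fifth above D lands on the letter A.
A diminished fifth spans 6 semitones, so D# moves to pitch class 9. On the letter A that is A.

A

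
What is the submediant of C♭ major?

Degree 6 takes the letter 5 steps above C, which is A.
In major, degree 6 sits 9 semitones above the tonic. Cb + 9 semitones is pitch class 8, spelled on A as Ab.

Ab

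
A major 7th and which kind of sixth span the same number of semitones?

doubly augmented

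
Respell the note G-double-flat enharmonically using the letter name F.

Gbb is pitch class 5. The letter F alone is pitch class 5.
Pitch class 5 on F needs no accidental: F.

F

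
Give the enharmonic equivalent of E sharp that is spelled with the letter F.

F

E# is pitch class 5. The letter F alone is pitch class 5.
Pitch class 5 on F needs no accidental: F.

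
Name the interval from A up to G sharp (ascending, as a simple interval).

major seventh

Counting letters A–B–C–D–E–F–G gives a seventh.
A→G# = 11 semitones, exactly the major seventh.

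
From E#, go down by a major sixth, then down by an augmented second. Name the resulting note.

A major sixth down from E# is G# (letter G, 9 semitones down).
An augmented second down from G# is F (letter F, 3 semitones down).

F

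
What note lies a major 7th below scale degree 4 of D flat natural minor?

Scale degree 4 of Db natural minor is Gb.
A major seventh (11 semitones) below Gb lands on the letter A, giving Abb.

Abb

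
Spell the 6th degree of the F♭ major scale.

Db

Degree 6 takes the letter 5 steps above F, which is D.
In major, degree 6 sits 9 semitones above the tonic. Fb + 9 semitones is pitch class 1, spelled on D as Db.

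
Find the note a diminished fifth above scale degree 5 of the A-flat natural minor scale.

Bbb

Scale degree 5 of Ab natural minor is Eb.
A diminished fifth (6 semitones) above Eb lands on the letter B, giving Bbb.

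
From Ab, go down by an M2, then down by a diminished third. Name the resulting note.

E

A major second down from Ab is Gb (letter G, 2 semitones down).
A diminished third down from Gb is E (letter E, 2 semitones down).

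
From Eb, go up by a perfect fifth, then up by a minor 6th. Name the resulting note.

A perfect fifth up from Eb is Bb (letter B, 7 semitones up).
A minor sixth up from Bb is Gb (letter G, 8 semitones up).

Gb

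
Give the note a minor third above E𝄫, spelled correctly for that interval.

Gbb

A third above E lands on the letter G.
A minor third spans 3 semitones, so Ebb moves to pitch class 5. On the letter G that is Gbb.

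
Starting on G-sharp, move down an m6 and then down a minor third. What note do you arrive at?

G##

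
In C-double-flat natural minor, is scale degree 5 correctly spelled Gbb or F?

Each scale degree takes a distinct letter name. Degree 5 of a scale on C must use the letter G.
Gbb and F are enharmonically the same pitch, but only Gbb uses the letter G, so it is the correct spelling here.

Gbb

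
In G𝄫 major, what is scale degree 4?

Cbb

The Gbb major scale runs Gbb Abb Bbb Cbb Dbb Ebb Fb.
Degree 4 is Cbb.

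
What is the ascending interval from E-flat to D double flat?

Counting letters E–F–G–A–B–C–D gives a seventh.
Eb→Dbb = 9 semitones, 2 narrower than the major seventh (11), so diminished.

diminished seventh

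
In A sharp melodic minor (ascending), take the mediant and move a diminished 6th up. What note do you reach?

The mediant of A# melodic minor (ascending) is C#.
A diminished sixth (7 semitones) above C# lands on the letter A, giving Ab.

Ab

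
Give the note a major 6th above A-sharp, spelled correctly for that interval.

F##

A sixth above A lands on the letter F.
A major sixth spans 9 semitones, so A# moves to pitch class 7. On the letter F that is F##.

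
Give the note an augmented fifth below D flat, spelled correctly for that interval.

Gbb

A fifth below D lands on the letter G.
An augmented fifth spans 8 semitones, so Db moves to pitch class 5. On the letter G that is Gbb.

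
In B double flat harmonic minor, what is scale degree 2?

The Bbb harmonic minor scale runs Bbb Cb Dbb Ebb Fb Gbb Ab.
Degree 2 is Cb.

Cb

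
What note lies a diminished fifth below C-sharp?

A fifth below C lands on the letter F.
A diminished fifth spans 6 semitones, so C# moves to pitch class 7. On the letter F that is F##.

F##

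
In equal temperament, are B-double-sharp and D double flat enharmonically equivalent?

No

B## is pitch class 1; Dbb is pitch class 0.
The pitch classes differ (1 vs. 0), so they are not enharmonic equivalents.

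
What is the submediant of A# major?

F##

Degree 6 takes the letter 5 steps above A, which is F.
In major, degree 6 sits 9 semitones above the tonic. A# + 9 semitones is pitch class 7, spelled on F as F##.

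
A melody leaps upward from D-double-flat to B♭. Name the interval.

augmented sixth

The letter names run D→B, a span of 5 letter steps, so the interval is some kind of sixth.
Dbb to Bb is 10 semitones. A major sixth is 9, so 10 makes it augmented.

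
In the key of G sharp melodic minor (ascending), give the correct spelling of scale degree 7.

F##

The G# melodic minor (ascending) scale runs G# A# B C# D# E# F##.
Degree 7 is F##.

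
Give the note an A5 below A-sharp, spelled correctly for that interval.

D

A fifth below A lands on the letter D.
An augmented fifth spans 8 semitones, so A# moves to pitch class 2. On the letter D that is D.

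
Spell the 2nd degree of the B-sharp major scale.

C##

Degree 2 takes the letter 1 step above B, which is C.
In major, degree 2 sits 2 semitones above the tonic. B# + 2 semitones is pitch class 2, spelled on C as C##.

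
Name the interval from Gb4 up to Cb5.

perfect fourth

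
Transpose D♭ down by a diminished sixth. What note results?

D down a major sixth is F, so the target letter is F.
From Db, a diminished sixth is 7 semitones down: F#.

F#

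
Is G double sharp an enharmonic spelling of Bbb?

G## is pitch class 9; Bbb is pitch class 9.
All spellings map to pitch class 9, so they are enharmonically equivalent.

Yes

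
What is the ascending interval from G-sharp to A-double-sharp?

augmented second

The letter names run G→A, a span of 1 letter step, so the interval is some kind of second.
G# to A## is 3 semitones. A major second is 2, so 3 makes it augmented.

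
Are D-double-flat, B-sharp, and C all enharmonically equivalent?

Dbb = pitch class 0 and B# = pitch class 0 and C = pitch class 0 — the same pitch class, so they are enharmonic equivalents.

Yes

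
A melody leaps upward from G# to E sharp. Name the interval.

The letter names run G→E, a span of 5 letter steps, so the interval is some kind of sixth.
G# to E# is 9 semitones. A major sixth is 9, so 9 makes it major.

major sixth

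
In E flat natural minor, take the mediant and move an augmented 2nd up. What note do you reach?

A

The mediant of Eb natural minor is Gb.
An augmented second (3 semitones) above Gb lands on the letter A, giving A.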